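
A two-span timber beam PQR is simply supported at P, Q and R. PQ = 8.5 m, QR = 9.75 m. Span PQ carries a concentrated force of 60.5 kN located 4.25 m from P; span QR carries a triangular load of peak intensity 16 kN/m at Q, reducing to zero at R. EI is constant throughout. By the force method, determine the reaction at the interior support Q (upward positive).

R_Q = 104.1 kN

Take M_Q as the redundant. Released structure: two simple spans PQ and QR with a hinge at Q.
End slopes at the hinge Q, treating each span as simply supported:
  span PQ: point load 60.5 at a = 4.25: Pab(L + a)/(6LEI) = 273.2/EI
  span QR: triangular load, peak 16: w₀L³/(45EI) = 329.6/EI
  relative rotation θ_0 = (273.2 + 329.6)/EI = 602.7/EI
A unit hogging moment at Q produces rotation L₁/(3EI) + L₂/(3EI) = 6.083/EI.
Slope continuity at Q: θ_0 = M_Q·6.083/EI, so M_Q = 602.7/6.083 = 99.08 kN·m (hogging).
Span PQ, ΣM about P with M_Q applied at Q: R_Q^{PQ}·8.5 = 257.1 + 99.08, so R_Q^{PQ} = 41.91 kN and R_P = 60.5 − 41.91 = 18.59 kN.
Span QR, ΣM about R: R_Q^{QR}·9.75 = 507 + 99.08, so R_Q^{QR} = 62.16 kN and R_R = 78 − 62.16 = 15.84 kN.
R_Q = 41.91 + 62.16 = 104.1 kN.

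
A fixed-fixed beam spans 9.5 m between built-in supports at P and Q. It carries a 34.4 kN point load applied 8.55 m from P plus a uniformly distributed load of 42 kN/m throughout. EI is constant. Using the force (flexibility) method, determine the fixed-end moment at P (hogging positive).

M_P = 318.8 kN·m

Release both end moments; the primary structure is a simply-supported span PQ with redundants M_P and M_Q.
Simple-span end rotations at P and Q under the given loads:
  at P: point load 34.4 at a = 8.55: Pab(L + b)/(6LEI) = 51.23/EI
  at Q: point load 34.4 at a = 8.55: Pab(L + a)/(6LEI) = 88.48/EI
  at P: UDL 42: wL³/(24EI) = 1500/EI
  at Q: UDL 42: wL³/(24EI) = 1500/EI
  θ_P0 = 1552/EI,  θ_Q0 = 1589/EI
Flexibility coefficients: a unit moment at one end gives L/(3EI) there and L/(6EI) at the far end, so f₁₁ = f₂₂ = 3.167/EI and f₁₂ = f₂₁ = 1.583/EI.
Compatibility — zero rotation at each built-in end:
  3.167 M_P + 1.583 M_Q = 1552
  1.583 M_P + 3.167 M_Q = 1589
Solving the pair gives M_P = 318.8 kN·m and M_Q = 342.3 kN·m (hogging).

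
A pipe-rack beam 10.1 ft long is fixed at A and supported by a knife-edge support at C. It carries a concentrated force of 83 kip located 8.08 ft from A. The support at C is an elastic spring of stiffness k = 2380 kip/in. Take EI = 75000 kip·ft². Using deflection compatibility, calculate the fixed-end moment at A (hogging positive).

Remove the prop at C; the released (primary) structure is a cantilever built in at A.
Deflection at C on the released cantilever, summing each load's contribution:
  point load 83 at a = 8.08: Pa²(3L − a)/(6EI) = 20068/EI
Flexibility coefficient — unit upward force at C: δ_{CC} = L³/(3EI) = 343.4/EI.
With EI = 75000 kip·ft²: δ_0 = 0.26757 ft and δ_{CC} = 0.004579 ft/kip.
Compatibility — the spring shortens by R_C/k under the reaction it provides: δ_0 − R_C·δ_{CC} = R_C/k. With 1/k = 1/(2380×12) ft/kip = 0.000035 ft/kip, R_C = δ_0 / (δ_{CC} + 1/k) = 0.26757 / (0.004579 + 0.000035) = 57.99 kip.
Moment equilibrium about A: M_A = Σ(load moments about A) − R_C·L = 670.6 − 57.99×10.1 = 84.96 kip·ft.

M_A = 84.96 kip·ft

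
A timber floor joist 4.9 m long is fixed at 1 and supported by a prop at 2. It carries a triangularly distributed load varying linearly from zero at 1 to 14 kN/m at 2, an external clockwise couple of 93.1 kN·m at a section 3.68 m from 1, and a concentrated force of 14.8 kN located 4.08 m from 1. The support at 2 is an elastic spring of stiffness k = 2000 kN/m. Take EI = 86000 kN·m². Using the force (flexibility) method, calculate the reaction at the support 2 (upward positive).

R_2 = 27.05 kN

Choose R_2 as the redundant. The primary structure is the cantilever fixed at 1.
Downward deflection at the released point 2 due to the loads:
  triangular load, peak 14 at the free end: 11w₀L⁴/(120EI) = 739.8/EI
  clockwise couple 93.1 at a = 3.68: M₀a(2L − a)/(2EI) = 1048/EI
  point load 14.8 at a = 4.08: Pa²(3L − a)/(6EI) = 436.1/EI
  δ_0 = 2224/EI
Tip deflection under a unit load at 2: L³/(3EI) = 39.22/EI.
With EI = 86000 kN·m²: δ_0 = 0.025864 m and δ_{22} = 0.000456 m/kN.
Compatibility — the spring shortens by R_2/k under the reaction it provides: δ_0 − R_2·δ_{22} = R_2/k. With 1/k = 0.0005 m/kN, R_2 = δ_0 / (δ_{22} + 1/k) = 0.025864 / (0.000456 + 0.0005) = 27.05 kN.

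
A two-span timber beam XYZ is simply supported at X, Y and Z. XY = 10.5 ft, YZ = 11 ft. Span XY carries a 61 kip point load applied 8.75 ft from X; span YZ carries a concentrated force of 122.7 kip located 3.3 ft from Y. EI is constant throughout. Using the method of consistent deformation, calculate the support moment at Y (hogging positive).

M_Y = 163.1 kip·ft

Release continuity at Y by inserting a hinge; the redundant is the internal moment M_Y. The primary structure is two simply-supported spans XY and YZ.
Discontinuity in slope at Y on the released structure — sum the simple-span end rotations:
  span XY: point load 61 at a = 8.75: Pab(L + a)/(6LEI) = 285.4/EI
  span YZ: point load 122.7 at a = 3.3: Pab(L + b)/(6LEI) = 883.4/EI
  relative rotation θ_0 = (285.4 + 883.4)/EI = 1169/EI
A unit hogging moment at Y produces rotation L₁/(3EI) + L₂/(3EI) = 7.167/EI.
Slope continuity at Y: θ_0 = M_Y·7.167/EI, so M_Y = 1169/7.167 = 163.1 kip·ft (hogging).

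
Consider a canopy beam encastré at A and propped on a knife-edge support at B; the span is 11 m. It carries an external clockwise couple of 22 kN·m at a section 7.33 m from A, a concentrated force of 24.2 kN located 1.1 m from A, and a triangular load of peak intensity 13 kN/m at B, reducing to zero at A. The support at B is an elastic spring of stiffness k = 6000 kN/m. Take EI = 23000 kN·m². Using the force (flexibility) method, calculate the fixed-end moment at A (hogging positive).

M_A = 111.2 kN·m

Remove the prop at B; the released (primary) structure is a cantilever built in at A.
Deflection at B on the released cantilever, summing each load's contribution:
  clockwise couple 22 at a = 7.33: M₀a(2L − a)/(2EI) = 1183/EI
  point load 24.2 at a = 1.1: Pa²(3L − a)/(6EI) = 155.7/EI
  triangular load, peak 13 at the free end: 11w₀L⁴/(120EI) = 17447/EI
  δ_0 = 18786/EI
Flexibility coefficient — unit upward force at B: δ_{BB} = L³/(3EI) = 443.7/EI.
With EI = 23000 kN·m²: δ_0 = 0.81677 m and δ_{BB} = 0.01929 m/kN.
Compatibility — the spring shortens by R_B/k under the reaction it provides: δ_0 − R_B·δ_{BB} = R_B/k. With 1/k = 0.000167 m/kN, R_B = δ_0 / (δ_{BB} + 1/k) = 0.81677 / (0.01929 + 0.000167) = 41.98 kN.
Moment equilibrium about A: M_A = Σ(load moments about A) − R_B·L = 573 − 41.98×11 = 111.2 kN·m.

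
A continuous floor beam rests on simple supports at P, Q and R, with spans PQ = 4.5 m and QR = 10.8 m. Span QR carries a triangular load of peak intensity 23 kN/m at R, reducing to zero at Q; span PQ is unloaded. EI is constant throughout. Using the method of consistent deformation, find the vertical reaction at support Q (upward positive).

R_Q = 76.18 kN

Take M_Q as the redundant. Released structure: two simple spans PQ and QR with a hinge at Q.
Rotations at Q on the released spans (each span's end-slope, ×1/EI):
  span QR: triangular load, peak 23: 7w₀L³/(360EI) = 563.4/EI
  relative rotation θ_0 = (0 + 563.4)/EI = 563.4/EI
A unit hogging moment at Q produces rotation L₁/(3EI) + L₂/(3EI) = 5.1/EI.
Compatibility: M_Q·(L₁+L₂)/(3EI) = θ_0, giving M_Q = 110.5 kN·m (hogging).
Span PQ, ΣM about P with M_Q applied at Q: R_Q^{PQ}·4.5 = 0 + 110.5, so R_Q^{PQ} = 24.55 kN and R_P = 0 − 24.55 = -24.55 kN.
Span QR, ΣM about R: R_Q^{QR}·10.8 = 447.1 + 110.5, so R_Q^{QR} = 51.63 kN and R_R = 124.2 − 51.63 = 72.57 kN.
R_Q = 24.55 + 51.63 = 76.18 kN.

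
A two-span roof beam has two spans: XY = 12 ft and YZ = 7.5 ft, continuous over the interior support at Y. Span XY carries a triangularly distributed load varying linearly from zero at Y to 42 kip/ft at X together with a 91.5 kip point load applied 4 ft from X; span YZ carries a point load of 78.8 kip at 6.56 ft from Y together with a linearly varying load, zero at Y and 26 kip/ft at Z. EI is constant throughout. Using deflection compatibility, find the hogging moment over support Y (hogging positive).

M_Y = 364 kip·ft

Insert a hinge at Y; M_Y is the redundant, and each span becomes simply supported.
End slopes at the hinge Y, treating each span as simply supported:
  span XY: triangular load, peak 42: 7w₀L³/(360EI) = 1411/EI
  span XY: point load 91.5 at a = 4: Pab(L + a)/(6LEI) = 650.7/EI
  span YZ: point load 78.8 at a = 6.56: Pab(L + b)/(6LEI) = 91.14/EI
  span YZ: triangular load, peak 26: 7w₀L³/(360EI) = 213.3/EI
  relative rotation θ_0 = (2062 + 304.4)/EI = 2366/EI
A unit hogging moment at Y produces rotation L₁/(3EI) + L₂/(3EI) = 6.5/EI.
Slope continuity at Y: θ_0 = M_Y·6.5/EI, so M_Y = 2366/6.5 = 364 kip·ft (hogging).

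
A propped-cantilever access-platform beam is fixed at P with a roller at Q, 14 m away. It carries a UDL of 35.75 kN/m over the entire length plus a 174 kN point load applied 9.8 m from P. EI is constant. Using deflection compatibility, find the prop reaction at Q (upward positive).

Take the reaction at Q as the redundant and release it; the primary structure is a cantilever fixed at P.
Downward deflection at the released point Q due to the loads:
  UDL 35.75: wL⁴/(8EI) = 171672/EI
  point load 174 at a = 9.8: Pa²(3L − a)/(6EI) = 89682/EI
  δ_0 = 261354/EI
Tip deflection under a unit load at Q: L³/(3EI) = 914.7/EI.
Compatibility at Q: δ_0 − R_Q·δ_{QQ} = 0, so R_Q = 261354/914.7 = 285.7 kN.

R_Q = 285.7 kN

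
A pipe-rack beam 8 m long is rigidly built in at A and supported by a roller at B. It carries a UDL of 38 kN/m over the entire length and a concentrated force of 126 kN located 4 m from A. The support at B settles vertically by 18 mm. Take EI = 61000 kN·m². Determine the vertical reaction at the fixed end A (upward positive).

R_A = 283.1 kN

Release the roller at B. Primary structure: cantilever fixed at A.
Downward deflection at the released point B due to the loads:
  UDL 38: wL⁴/(8EI) = 19456/EI
  point load 126 at a = 4: Pa²(3L − a)/(6EI) = 6720/EI
  δ_0 = 26176/EI
Tip deflection under a unit load at B: L³/(3EI) = 170.7/EI.
With EI = 61000 kN·m²: δ_0 = 0.42911 m and δ_{BB} = 0.002798 m/kN.
Compatibility — the beam at B must follow the support down by 0.018 m: δ_0 − R_B·δ_{BB} = 0.018, so R_B = (0.42911 − 0.018)/0.002798 = 146.9 kN.
Vertical equilibrium: R_A = ΣP − R_B = 430 − 146.9 = 283.1 kN.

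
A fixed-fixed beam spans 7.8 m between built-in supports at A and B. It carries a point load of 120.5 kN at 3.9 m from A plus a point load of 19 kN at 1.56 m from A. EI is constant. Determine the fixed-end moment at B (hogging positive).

M_B = 122.2 kN·m

Take the two fixed-end moments M_A, M_B as redundants; the released structure is the simple span AB.
Simple-span end rotations at A and B under the given loads:
  at A: point load 120.5 at a = 3.9: Pab(L + b)/(6LEI) = 458.2/EI
  at B: point load 120.5 at a = 3.9: Pab(L + a)/(6LEI) = 458.2/EI
  at A: point load 19 at a = 1.56: Pab(L + b)/(6LEI) = 55.49/EI
  at B: point load 19 at a = 1.56: Pab(L + a)/(6LEI) = 36.99/EI
  θ_A0 = 513.7/EI,  θ_B0 = 495.2/EI
Flexibility coefficients: a unit moment at one end gives L/(3EI) there and L/(6EI) at the far end, so f₁₁ = f₂₂ = 2.6/EI and f₁₂ = f₂₁ = 1.3/EI.
Compatibility — zero rotation at each built-in end:
  2.6 M_A + 1.3 M_B = 513.7
  1.3 M_A + 2.6 M_B = 495.2
Solving the pair gives M_A = 136.5 kN·m and M_B = 122.2 kN·m (hogging).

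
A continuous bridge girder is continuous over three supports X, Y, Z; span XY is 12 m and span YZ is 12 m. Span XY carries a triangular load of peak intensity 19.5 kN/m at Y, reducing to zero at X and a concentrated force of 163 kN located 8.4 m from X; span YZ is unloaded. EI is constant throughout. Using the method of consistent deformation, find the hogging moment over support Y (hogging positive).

Take M_Y as the redundant. Released structure: two simple spans XY and YZ with a hinge at Y.
Discontinuity in slope at Y on the released structure — sum the simple-span end rotations:
  span XY: triangular load, peak 19.5: w₀L³/(45EI) = 748.8/EI
  span XY: point load 163 at a = 8.4: Pab(L + a)/(6LEI) = 1397/EI
  relative rotation θ_0 = (2145 + 0)/EI = 2145/EI
A unit hogging moment at Y produces rotation L₁/(3EI) + L₂/(3EI) = 8/EI.
Slope continuity at Y: θ_0 = M_Y·8/EI, so M_Y = 2145/8 = 268.2 kN·m (hogging).

M_Y = 268.2 kN·m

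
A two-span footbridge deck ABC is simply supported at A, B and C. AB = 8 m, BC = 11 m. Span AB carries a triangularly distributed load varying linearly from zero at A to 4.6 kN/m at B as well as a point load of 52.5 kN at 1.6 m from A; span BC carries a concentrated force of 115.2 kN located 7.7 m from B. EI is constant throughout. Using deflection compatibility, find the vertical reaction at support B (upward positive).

Take M_B as the redundant. Released structure: two simple spans AB and BC with a hinge at B.
End slopes at the hinge B, treating each span as simply supported:
  span AB: triangular load, peak 4.6: w₀L³/(45EI) = 52.34/EI
  span AB: point load 52.5 at a = 1.6: Pab(L + a)/(6LEI) = 107.5/EI
  span BC: point load 115.2 at a = 7.7: Pab(L + b)/(6LEI) = 634.2/EI
  relative rotation θ_0 = (159.9 + 634.2)/EI = 794.1/EI
A unit hogging moment at B produces rotation L₁/(3EI) + L₂/(3EI) = 6.333/EI.
Slope continuity at B: θ_0 = M_B·6.333/EI, so M_B = 794.1/6.333 = 125.4 kN·m (hogging).
Span AB, ΣM about A with M_B applied at B: R_B^{AB}·8 = 182.1 + 125.4, so R_B^{AB} = 38.44 kN and R_A = 70.9 − 38.44 = 32.46 kN.
Span BC, ΣM about C: R_B^{BC}·11 = 380.2 + 125.4, so R_B^{BC} = 45.96 kN and R_C = 115.2 − 45.96 = 69.24 kN.
R_B = 38.44 + 45.96 = 84.4 kN.

R_B = 84.4 kN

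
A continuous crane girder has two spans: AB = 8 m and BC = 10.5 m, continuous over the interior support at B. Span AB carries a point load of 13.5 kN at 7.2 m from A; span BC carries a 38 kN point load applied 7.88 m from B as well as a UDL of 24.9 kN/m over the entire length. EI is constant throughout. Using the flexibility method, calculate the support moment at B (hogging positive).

Release continuity at B by inserting a hinge; the redundant is the internal moment M_B. The primary structure is two simply-supported spans AB and BC.
Rotations at B on the released spans (each span's end-slope, ×1/EI):
  span AB: point load 13.5 at a = 7.2: Pab(L + a)/(6LEI) = 24.62/EI
  span BC: point load 38 at a = 7.88: Pab(L + b)/(6LEI) = 163.4/EI
  span BC: UDL 24.9: wL³/(24EI) = 1201/EI
  relative rotation θ_0 = (24.62 + 1364)/EI = 1389/EI
A unit hogging moment at B produces rotation L₁/(3EI) + L₂/(3EI) = 6.167/EI.
Compatibility: M_B·(L₁+L₂)/(3EI) = θ_0, giving M_B = 225.3 kN·m (hogging).

M_B = 225.3 kN·m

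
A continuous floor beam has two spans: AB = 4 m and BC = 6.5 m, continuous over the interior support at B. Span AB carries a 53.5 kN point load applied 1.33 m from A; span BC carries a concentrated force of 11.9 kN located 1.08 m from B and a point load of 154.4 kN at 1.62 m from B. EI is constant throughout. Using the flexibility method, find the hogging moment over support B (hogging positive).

Insert a hinge at B; M_B is the redundant, and each span becomes simply supported.
End slopes at the hinge B, treating each span as simply supported:
  span AB: point load 53.5 at a = 1.33: Pab(L + a)/(6LEI) = 42.19/EI
  span BC: point load 11.9 at a = 1.08: Pab(L + b)/(6LEI) = 21.29/EI
  span BC: point load 154.4 at a = 1.62: Pab(L + b)/(6LEI) = 356.2/EI
  relative rotation θ_0 = (42.19 + 377.5)/EI = 419.7/EI
A unit hogging moment at B produces rotation L₁/(3EI) + L₂/(3EI) = 3.5/EI.
Slope continuity at B: θ_0 = M_B·3.5/EI, so M_B = 419.7/3.5 = 119.9 kN·m (hogging).

M_B = 119.9 kN·m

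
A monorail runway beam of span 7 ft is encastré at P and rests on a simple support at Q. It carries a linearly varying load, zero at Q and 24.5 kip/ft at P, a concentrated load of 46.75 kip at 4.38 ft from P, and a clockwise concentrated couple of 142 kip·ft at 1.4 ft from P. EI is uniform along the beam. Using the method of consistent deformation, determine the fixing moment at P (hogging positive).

Choose R_Q as the redundant. The primary structure is the cantilever fixed at P.
Deflection at Q on the released cantilever, summing each load's contribution:
  triangular load, peak 24.5 at the fixed end: w₀L⁴/(30EI) = 1961/EI
  point load 46.75 at a = 4.38: Pa²(3L − a)/(6EI) = 2484/EI
  clockwise couple 142 at a = 1.4: M₀a(2L − a)/(2EI) = 1252/EI
  δ_0 = 5698/EI
Flexibility coefficient — unit upward force at Q: δ_{QQ} = L³/(3EI) = 114.3/EI.
The prop prevents deflection at Q: R_Q = δ_0/δ_{QQ} = 5698/114.3 = 49.83 kip.
Moment equilibrium about P: M_P = Σ(load moments about P) − R_Q·L = 546.8 − 49.83×7 = 198 kip·ft.

M_P = 198 kip·ft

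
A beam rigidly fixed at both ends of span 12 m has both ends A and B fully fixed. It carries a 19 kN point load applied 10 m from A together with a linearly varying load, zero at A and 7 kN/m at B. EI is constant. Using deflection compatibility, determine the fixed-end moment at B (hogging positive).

M_B = 76.79 kN·m

Take the two fixed-end moments M_A, M_B as redundants; the released structure is the simple span AB.
Simple-span end rotations at A and B under the given loads:
  at A: point load 19 at a = 10: Pab(L + b)/(6LEI) = 73.89/EI
  at B: point load 19 at a = 10: Pab(L + a)/(6LEI) = 116.1/EI
  at A: triangular load, peak 7: 7w₀L³/(360EI) = 235.2/EI
  at B: triangular load, peak 7: w₀L³/(45EI) = 268.8/EI
  θ_A0 = 309.1/EI,  θ_B0 = 384.9/EI
Flexibility coefficients: a unit moment at one end gives L/(3EI) there and L/(6EI) at the far end, so f₁₁ = f₂₂ = 4/EI and f₁₂ = f₂₁ = 2/EI.
Compatibility — zero rotation at each built-in end:
  4 M_A + 2 M_B = 309.1
  2 M_A + 4 M_B = 384.9
Solving the pair gives M_A = 38.88 kN·m and M_B = 76.79 kN·m (hogging).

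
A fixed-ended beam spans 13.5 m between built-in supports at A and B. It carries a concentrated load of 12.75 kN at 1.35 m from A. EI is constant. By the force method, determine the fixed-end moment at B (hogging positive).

M_B = 1.549 kN·m

Release both end moments; the primary structure is a simply-supported span AB with redundants M_A and M_B.
End rotations of the released simple span under the applied load (×1/EI):
  at A: point load 12.75 at a = 1.35: Pab(L + b)/(6LEI) = 66.23/EI
  at B: point load 12.75 at a = 1.35: Pab(L + a)/(6LEI) = 38.34/EI
  θ_A0 = 66.23/EI,  θ_B0 = 38.34/EI
Flexibility coefficients: a unit moment at one end gives L/(3EI) there and L/(6EI) at the far end, so f₁₁ = f₂₂ = 4.5/EI and f₁₂ = f₂₁ = 2.25/EI.
Compatibility — zero rotation at each built-in end:
  4.5 M_A + 2.25 M_B = 66.23
  2.25 M_A + 4.5 M_B = 38.34
Solving the pair gives M_A = 13.94 kN·m and M_B = 1.549 kN·m (hogging).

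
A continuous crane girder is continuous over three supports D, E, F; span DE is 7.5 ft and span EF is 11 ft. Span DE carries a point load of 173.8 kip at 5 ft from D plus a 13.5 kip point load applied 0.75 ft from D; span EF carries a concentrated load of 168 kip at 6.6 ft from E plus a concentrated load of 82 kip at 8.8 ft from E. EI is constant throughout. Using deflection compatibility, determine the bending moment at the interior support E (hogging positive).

Release continuity at E by inserting a hinge; the redundant is the internal moment M_E. The primary structure is two simply-supported spans DE and EF.
Discontinuity in slope at E on the released structure — sum the simple-span end rotations:
  span DE: point load 173.8 at a = 5: Pab(L + a)/(6LEI) = 603.5/EI
  span DE: point load 13.5 at a = 0.75: Pab(L + a)/(6LEI) = 12.53/EI
  span EF: point load 168 at a = 6.6: Pab(L + b)/(6LEI) = 1138/EI
  span EF: point load 82 at a = 8.8: Pab(L + b)/(6LEI) = 317.5/EI
  relative rotation θ_0 = (616 + 1456)/EI = 2072/EI
A unit hogging moment at E produces rotation L₁/(3EI) + L₂/(3EI) = 6.167/EI.
Slope continuity at E: θ_0 = M_E·6.167/EI, so M_E = 2072/6.167 = 336 kip·ft (hogging).

M_E = 336 kip·ft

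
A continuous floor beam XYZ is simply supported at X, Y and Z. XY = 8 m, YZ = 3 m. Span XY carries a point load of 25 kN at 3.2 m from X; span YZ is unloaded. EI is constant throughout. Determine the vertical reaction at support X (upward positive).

R_X = 11.95 kN

Take M_Y as the redundant. Released structure: two simple spans XY and YZ with a hinge at Y.
End slopes at the hinge Y, treating each span as simply supported:
  span XY: point load 25 at a = 3.2: Pab(L + a)/(6LEI) = 89.6/EI
  relative rotation θ_0 = (89.6 + 0)/EI = 89.6/EI
A unit hogging moment at Y produces rotation L₁/(3EI) + L₂/(3EI) = 3.667/EI.
Compatibility: M_Y·(L₁+L₂)/(3EI) = θ_0, giving M_Y = 24.44 kN·m (hogging).
Span XY, ΣM about X with M_Y applied at Y: R_Y^{XY}·8 = 80 + 24.44, so R_Y^{XY} = 13.05 kN and R_X = 25 − 13.05 = 11.95 kN.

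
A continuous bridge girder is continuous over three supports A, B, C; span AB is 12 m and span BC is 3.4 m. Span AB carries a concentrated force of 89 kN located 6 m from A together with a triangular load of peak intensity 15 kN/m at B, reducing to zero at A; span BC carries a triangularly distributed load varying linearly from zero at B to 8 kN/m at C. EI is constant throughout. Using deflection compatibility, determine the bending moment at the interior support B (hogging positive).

Insert a hinge at B; M_B is the redundant, and each span becomes simply supported.
End slopes at the hinge B, treating each span as simply supported:
  span AB: point load 89 at a = 6: Pab(L + a)/(6LEI) = 801/EI
  span AB: triangular load, peak 15: w₀L³/(45EI) = 576/EI
  span BC: triangular load, peak 8: 7w₀L³/(360EI) = 6.114/EI
  relative rotation θ_0 = (1377 + 6.114)/EI = 1383/EI
A unit hogging moment at B produces rotation L₁/(3EI) + L₂/(3EI) = 5.133/EI.
Slope continuity at B: θ_0 = M_B·5.133/EI, so M_B = 1383/5.133 = 269.4 kN·m (hogging).

M_B = 269.4 kN·m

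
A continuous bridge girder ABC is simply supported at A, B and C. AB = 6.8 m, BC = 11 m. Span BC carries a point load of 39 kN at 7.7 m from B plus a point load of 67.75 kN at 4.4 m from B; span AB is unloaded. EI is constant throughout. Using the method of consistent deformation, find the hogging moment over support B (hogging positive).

M_B = 124.6 kN·m

Release continuity at B by inserting a hinge; the redundant is the internal moment M_B. The primary structure is two simply-supported spans AB and BC.
Rotations at B on the released spans (each span's end-slope, ×1/EI):
  span BC: point load 39 at a = 7.7: Pab(L + b)/(6LEI) = 214.7/EI
  span BC: point load 67.75 at a = 4.4: Pab(L + b)/(6LEI) = 524.7/EI
  relative rotation θ_0 = (0 + 739.4)/EI = 739.4/EI
A unit hogging moment at B produces rotation L₁/(3EI) + L₂/(3EI) = 5.933/EI.
Compatibility: M_B·(L₁+L₂)/(3EI) = θ_0, giving M_B = 124.6 kN·m (hogging).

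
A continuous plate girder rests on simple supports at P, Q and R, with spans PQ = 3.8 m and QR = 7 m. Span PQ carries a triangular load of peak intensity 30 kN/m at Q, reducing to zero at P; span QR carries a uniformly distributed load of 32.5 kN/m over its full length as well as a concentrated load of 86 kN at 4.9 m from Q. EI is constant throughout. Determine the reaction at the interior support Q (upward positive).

R_Q = 255.7 kN

Insert a hinge at Q; M_Q is the redundant, and each span becomes simply supported.
End slopes at the hinge Q, treating each span as simply supported:
  span PQ: triangular load, peak 30: w₀L³/(45EI) = 36.58/EI
  span QR: UDL 32.5: wL³/(24EI) = 464.5/EI
  span QR: point load 86 at a = 4.9: Pab(L + b)/(6LEI) = 191.7/EI
  relative rotation θ_0 = (36.58 + 656.2)/EI = 692.8/EI
A unit hogging moment at Q produces rotation L₁/(3EI) + L₂/(3EI) = 3.6/EI.
Slope continuity at Q: θ_0 = M_Q·3.6/EI, so M_Q = 692.8/3.6 = 192.4 kN·m (hogging).
Span PQ, ΣM about P with M_Q applied at Q: R_Q^{PQ}·3.8 = 144.4 + 192.4, so R_Q^{PQ} = 88.64 kN and R_P = 57 − 88.64 = -31.64 kN.
Span QR, ΣM about R: R_Q^{QR}·7 = 976.9 + 192.4, so R_Q^{QR} = 167 kN and R_R = 313.5 − 167 = 146.5 kN.
R_Q = 88.64 + 167 = 255.7 kN.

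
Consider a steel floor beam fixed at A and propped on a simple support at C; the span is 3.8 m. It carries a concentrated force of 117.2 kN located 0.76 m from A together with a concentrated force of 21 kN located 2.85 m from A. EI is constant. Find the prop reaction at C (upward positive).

Remove the prop at C; the released (primary) structure is a cantilever built in at A.
Primary-structure tip deflection at C by superposition:
  point load 117.2 at a = 0.76: Pa²(3L − a)/(6EI) = 120/EI
  point load 21 at a = 2.85: Pa²(3L − a)/(6EI) = 243.1/EI
  δ_0 = 363.1/EI
Tip deflection under a unit load at C: L³/(3EI) = 18.29/EI.
Compatibility at C: δ_0 − R_C·δ_{CC} = 0, so R_C = 363.1/18.29 = 19.85 kN.

R_C = 19.85 kN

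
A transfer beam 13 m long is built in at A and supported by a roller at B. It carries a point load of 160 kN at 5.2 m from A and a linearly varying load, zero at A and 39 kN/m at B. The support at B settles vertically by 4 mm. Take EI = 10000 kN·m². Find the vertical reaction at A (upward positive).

R_A = 240.8 kN

Take the reaction at B as the redundant and release it; the primary structure is a cantilever fixed at A.
Deflection at B on the released cantilever, summing each load's contribution:
  point load 160 at a = 5.2: Pa²(3L − a)/(6EI) = 24372/EI
  triangular load, peak 39 at the free end: 11w₀L⁴/(120EI) = 102106/EI
  δ_0 = 126478/EI
Flexibility coefficient — unit upward force at B: δ_{BB} = L³/(3EI) = 732.3/EI.
With EI = 10000 kN·m²: δ_0 = 12.648 m and δ_{BB} = 0.073233 m/kN.
Compatibility — the beam at B must follow the support down by 0.004 m: δ_0 − R_B·δ_{BB} = 0.004, so R_B = (12.648 − 0.004)/0.073233 = 172.7 kN.
Vertical equilibrium: R_A = ΣP − R_B = 413.5 − 172.7 = 240.8 kN.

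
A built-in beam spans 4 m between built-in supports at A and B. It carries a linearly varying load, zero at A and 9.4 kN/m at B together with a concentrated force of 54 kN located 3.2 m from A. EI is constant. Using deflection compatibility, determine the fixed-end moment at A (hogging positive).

M_A = 11.93 kN·m

Release both end moments; the primary structure is a simply-supported span AB with redundants M_A and M_B.
End rotations of the released simple span under the applied load (×1/EI):
  at A: triangular load, peak 9.4: 7w₀L³/(360EI) = 11.7/EI
  at B: triangular load, peak 9.4: w₀L³/(45EI) = 13.37/EI
  at A: point load 54 at a = 3.2: Pab(L + b)/(6LEI) = 27.65/EI
  at B: point load 54 at a = 3.2: Pab(L + a)/(6LEI) = 41.47/EI
  θ_A0 = 39.35/EI,  θ_B0 = 54.84/EI
Flexibility coefficients: a unit moment at one end gives L/(3EI) there and L/(6EI) at the far end, so f₁₁ = f₂₂ = 1.333/EI and f₁₂ = f₂₁ = 0.6667/EI.
Compatibility — zero rotation at each built-in end:
  1.333 M_A + 0.6667 M_B = 39.35
  0.6667 M_A + 1.333 M_B = 54.84
Solving the pair gives M_A = 11.93 kN·m and M_B = 35.17 kN·m (hogging).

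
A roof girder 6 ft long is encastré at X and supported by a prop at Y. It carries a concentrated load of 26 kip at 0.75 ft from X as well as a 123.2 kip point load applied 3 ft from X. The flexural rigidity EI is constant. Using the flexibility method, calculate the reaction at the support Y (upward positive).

R_Y = 39.08 kip

Release the roller at Y. Primary structure: cantilever fixed at X.
Free-end deflection of the primary structure under the applied loading (downward +):
  point load 26 at a = 0.75: Pa²(3L − a)/(6EI) = 42.05/EI
  point load 123.2 at a = 3: Pa²(3L − a)/(6EI) = 2772/EI
  δ_0 = 2814/EI
Flexibility coefficient — unit upward force at Y: δ_{YY} = L³/(3EI) = 72/EI.
Compatibility at Y: δ_0 − R_Y·δ_{YY} = 0, so R_Y = 2814/72 = 39.08 kip.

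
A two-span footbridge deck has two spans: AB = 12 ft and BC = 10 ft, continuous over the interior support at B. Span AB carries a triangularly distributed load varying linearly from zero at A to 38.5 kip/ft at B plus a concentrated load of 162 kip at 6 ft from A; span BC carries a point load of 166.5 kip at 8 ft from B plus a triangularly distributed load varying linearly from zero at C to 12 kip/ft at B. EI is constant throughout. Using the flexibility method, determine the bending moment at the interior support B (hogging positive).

M_B = 509.4 kip·ft

Release continuity at B by inserting a hinge; the redundant is the internal moment M_B. The primary structure is two simply-supported spans AB and BC.
Discontinuity in slope at B on the released structure — sum the simple-span end rotations:
  span AB: triangular load, peak 38.5: w₀L³/(45EI) = 1478/EI
  span AB: point load 162 at a = 6: Pab(L + a)/(6LEI) = 1458/EI
  span BC: point load 166.5 at a = 8: Pab(L + b)/(6LEI) = 532.8/EI
  span BC: triangular load, peak 12: w₀L³/(45EI) = 266.7/EI
  relative rotation θ_0 = (2936 + 799.5)/EI = 3736/EI
A unit hogging moment at B produces rotation L₁/(3EI) + L₂/(3EI) = 7.333/EI.
Slope continuity at B: θ_0 = M_B·7.333/EI, so M_B = 3736/7.333 = 509.4 kip·ft (hogging).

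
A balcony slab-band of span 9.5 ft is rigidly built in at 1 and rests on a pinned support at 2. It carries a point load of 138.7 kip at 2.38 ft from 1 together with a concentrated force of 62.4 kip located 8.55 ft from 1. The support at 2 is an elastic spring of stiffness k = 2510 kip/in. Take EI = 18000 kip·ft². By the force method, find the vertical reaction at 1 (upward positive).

R_1 = 136.2 kip

Release the roller at 2. Primary structure: cantilever fixed at 1.
Deflection at 2 on the released cantilever, summing each load's contribution:
  point load 138.7 at a = 2.38: Pa²(3L − a)/(6EI) = 3420/EI
  point load 62.4 at a = 8.55: Pa²(3L − a)/(6EI) = 15167/EI
  δ_0 = 18588/EI
Tip deflection under a unit load at 2: L³/(3EI) = 285.8/EI.
With EI = 18000 kip·ft²: δ_0 = 1.0326 ft and δ_{22} = 0.015877 ft/kip.
Compatibility — the spring shortens by R_2/k under the reaction it provides: δ_0 − R_2·δ_{22} = R_2/k. With 1/k = 1/(2510×12) ft/kip = 0.000033 ft/kip, R_2 = δ_0 / (δ_{22} + 1/k) = 1.0326 / (0.015877 + 0.000033) = 64.9 kip.
Vertical equilibrium: R_1 = ΣP − R_2 = 201.1 − 64.9 = 136.2 kip.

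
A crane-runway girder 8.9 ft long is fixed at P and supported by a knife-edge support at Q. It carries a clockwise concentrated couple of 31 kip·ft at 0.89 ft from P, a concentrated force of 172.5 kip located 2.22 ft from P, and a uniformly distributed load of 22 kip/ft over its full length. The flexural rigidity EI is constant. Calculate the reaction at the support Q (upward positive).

R_Q = 89.18 kip

Remove the prop at Q; the released (primary) structure is a cantilever built in at P.
Primary-structure tip deflection at Q by superposition:
  clockwise couple 31 at a = 0.89: M₀a(2L − a)/(2EI) = 233.3/EI
  point load 172.5 at a = 2.22: Pa²(3L − a)/(6EI) = 3469/EI
  UDL 22: wL⁴/(8EI) = 17254/EI
  δ_0 = 20956/EI
Flexibility coefficient — unit upward force at Q: δ_{QQ} = L³/(3EI) = 235/EI.
The prop prevents deflection at Q: R_Q = δ_0/δ_{QQ} = 20956/235 = 89.18 kip.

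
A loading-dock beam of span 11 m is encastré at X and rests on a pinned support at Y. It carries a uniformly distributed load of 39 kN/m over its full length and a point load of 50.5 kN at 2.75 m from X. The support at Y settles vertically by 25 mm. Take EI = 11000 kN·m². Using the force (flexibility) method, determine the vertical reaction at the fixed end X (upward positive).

Take the reaction at Y as the redundant and release it; the primary structure is a cantilever fixed at X.
Primary-structure tip deflection at Y by superposition:
  UDL 39: wL⁴/(8EI) = 71375/EI
  point load 50.5 at a = 2.75: Pa²(3L − a)/(6EI) = 1925/EI
  δ_0 = 73300/EI
Tip deflection under a unit load at Y: L³/(3EI) = 443.7/EI.
With EI = 11000 kN·m²: δ_0 = 6.6637 m and δ_{YY} = 0.040333 m/kN.
Compatibility — the beam at Y must follow the support down by 0.025 m: δ_0 − R_Y·δ_{YY} = 0.025, so R_Y = (6.6637 − 0.025)/0.040333 = 164.6 kN.
Vertical equilibrium: R_X = ΣP − R_Y = 479.5 − 164.6 = 314.9 kN.

R_X = 314.9 kN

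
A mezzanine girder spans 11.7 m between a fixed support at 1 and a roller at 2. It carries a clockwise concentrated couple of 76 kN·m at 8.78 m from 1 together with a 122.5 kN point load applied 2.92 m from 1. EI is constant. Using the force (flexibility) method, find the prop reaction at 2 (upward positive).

Release the roller at 2. Primary structure: cantilever fixed at 1.
Free-end deflection of the primary structure under the applied loading (downward +):
  clockwise couple 76 at a = 8.78: M₀a(2L − a)/(2EI) = 4878/EI
  point load 122.5 at a = 2.92: Pa²(3L − a)/(6EI) = 5602/EI
  δ_0 = 10480/EI
Flexibility coefficient — unit upward force at 2: δ_{22} = L³/(3EI) = 533.9/EI.
The prop prevents deflection at 2: R_2 = δ_0/δ_{22} = 10480/533.9 = 19.63 kN.

R_2 = 19.63 kN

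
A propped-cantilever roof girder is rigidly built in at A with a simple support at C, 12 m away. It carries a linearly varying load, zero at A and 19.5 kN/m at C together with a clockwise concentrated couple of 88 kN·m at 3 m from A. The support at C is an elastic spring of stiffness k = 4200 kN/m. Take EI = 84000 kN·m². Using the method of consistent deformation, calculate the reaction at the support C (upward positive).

Remove the prop at C; the released (primary) structure is a cantilever built in at A.
Primary-structure tip deflection at C by superposition:
  triangular load, peak 19.5 at the free end: 11w₀L⁴/(120EI) = 37066/EI
  clockwise couple 88 at a = 3: M₀a(2L − a)/(2EI) = 2772/EI
  δ_0 = 39838/EI
Tip deflection under a unit load at C: L³/(3EI) = 576/EI.
With EI = 84000 kN·m²: δ_0 = 0.47426 m and δ_{CC} = 0.006857 m/kN.
Compatibility — the spring shortens by R_C/k under the reaction it provides: δ_0 − R_C·δ_{CC} = R_C/k. With 1/k = 0.000238 m/kN, R_C = δ_0 / (δ_{CC} + 1/k) = 0.47426 / (0.006857 + 0.000238) = 66.84 kN.

R_C = 66.84 kN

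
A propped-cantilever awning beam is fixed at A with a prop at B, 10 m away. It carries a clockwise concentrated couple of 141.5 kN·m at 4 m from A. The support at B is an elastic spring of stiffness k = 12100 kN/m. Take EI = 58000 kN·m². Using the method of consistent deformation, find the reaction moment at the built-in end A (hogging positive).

M_A = 7.586 kN·m

Release the roller at B. Primary structure: cantilever fixed at A.
Downward deflection at the released point B due to the loads:
  clockwise couple 141.5 at a = 4: M₀a(2L − a)/(2EI) = 4528/EI
Tip deflection under a unit load at B: L³/(3EI) = 333.3/EI.
With EI = 58000 kN·m²: δ_0 = 0.078069 m and δ_{BB} = 0.005747 m/kN.
Compatibility — the spring shortens by R_B/k under the reaction it provides: δ_0 − R_B·δ_{BB} = R_B/k. With 1/k = 0.000083 m/kN, R_B = δ_0 / (δ_{BB} + 1/k) = 0.078069 / (0.005747 + 0.000083) = 13.39 kN.
Moment equilibrium about A: M_A = Σ(load moments about A) − R_B·L = 141.5 − 13.39×10 = 7.586 kN·m.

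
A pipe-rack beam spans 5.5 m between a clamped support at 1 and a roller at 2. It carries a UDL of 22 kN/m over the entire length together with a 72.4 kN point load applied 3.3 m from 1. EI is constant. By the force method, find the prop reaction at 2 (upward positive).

R_2 = 76.65 kN

Choose R_2 as the redundant. The primary structure is the cantilever fixed at 1.
Deflection at 2 on the released cantilever, summing each load's contribution:
  UDL 22: wL⁴/(8EI) = 2516/EI
  point load 72.4 at a = 3.3: Pa²(3L − a)/(6EI) = 1735/EI
  δ_0 = 4251/EI
Tip deflection under a unit load at 2: L³/(3EI) = 55.46/EI.
The prop prevents deflection at 2: R_2 = δ_0/δ_{22} = 4251/55.46 = 76.65 kN.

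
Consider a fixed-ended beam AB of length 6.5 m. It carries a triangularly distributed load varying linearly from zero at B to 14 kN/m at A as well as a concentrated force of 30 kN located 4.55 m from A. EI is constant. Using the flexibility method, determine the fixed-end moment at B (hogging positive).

Release both end moments; the primary structure is a simply-supported span AB with redundants M_A and M_B.
Simple-span end rotations at A and B under the given loads:
  at A: triangular load, peak 14: w₀L³/(45EI) = 85.44/EI
  at B: triangular load, peak 14: 7w₀L³/(360EI) = 74.76/EI
  at A: point load 30 at a = 4.55: Pab(L + b)/(6LEI) = 57.67/EI
  at B: point load 30 at a = 4.55: Pab(L + a)/(6LEI) = 75.42/EI
  θ_A0 = 143.1/EI,  θ_B0 = 150.2/EI
Flexibility coefficients: a unit moment at one end gives L/(3EI) there and L/(6EI) at the far end, so f₁₁ = f₂₂ = 2.167/EI and f₁₂ = f₂₁ = 1.083/EI.
Compatibility — zero rotation at each built-in end:
  2.167 M_A + 1.083 M_B = 143.1
  1.083 M_A + 2.167 M_B = 150.2
Solving the pair gives M_A = 41.86 kN·m and M_B = 48.38 kN·m (hogging).

M_B = 48.38 kN·m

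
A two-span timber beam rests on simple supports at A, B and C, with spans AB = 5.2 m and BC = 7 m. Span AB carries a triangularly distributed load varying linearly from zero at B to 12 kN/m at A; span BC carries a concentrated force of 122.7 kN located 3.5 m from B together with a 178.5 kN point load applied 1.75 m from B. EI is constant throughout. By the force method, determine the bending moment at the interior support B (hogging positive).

Insert a hinge at B; M_B is the redundant, and each span becomes simply supported.
End slopes at the hinge B, treating each span as simply supported:
  span AB: triangular load, peak 12: 7w₀L³/(360EI) = 32.81/EI
  span BC: point load 122.7 at a = 3.5: Pab(L + b)/(6LEI) = 375.8/EI
  span BC: point load 178.5 at a = 1.75: Pab(L + b)/(6LEI) = 478.3/EI
  relative rotation θ_0 = (32.81 + 854.1)/EI = 886.9/EI
A unit hogging moment at B produces rotation L₁/(3EI) + L₂/(3EI) = 4.067/EI.
Slope continuity at B: θ_0 = M_B·4.067/EI, so M_B = 886.9/4.067 = 218.1 kN·m (hogging).

M_B = 218.1 kN·m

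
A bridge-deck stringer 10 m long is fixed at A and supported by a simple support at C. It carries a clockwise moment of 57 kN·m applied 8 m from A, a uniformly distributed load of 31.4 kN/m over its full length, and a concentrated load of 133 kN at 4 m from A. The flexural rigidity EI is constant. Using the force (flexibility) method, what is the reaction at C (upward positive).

Remove the prop at C; the released (primary) structure is a cantilever built in at A.
Primary-structure tip deflection at C by superposition:
  clockwise couple 57 at a = 8: M₀a(2L − a)/(2EI) = 2736/EI
  UDL 31.4: wL⁴/(8EI) = 39250/EI
  point load 133 at a = 4: Pa²(3L − a)/(6EI) = 9221/EI
  δ_0 = 51207/EI
Flexibility coefficient — unit upward force at C: δ_{CC} = L³/(3EI) = 333.3/EI.
The prop prevents deflection at C: R_C = δ_0/δ_{CC} = 51207/333.3 = 153.6 kN.

R_C = 153.6 kN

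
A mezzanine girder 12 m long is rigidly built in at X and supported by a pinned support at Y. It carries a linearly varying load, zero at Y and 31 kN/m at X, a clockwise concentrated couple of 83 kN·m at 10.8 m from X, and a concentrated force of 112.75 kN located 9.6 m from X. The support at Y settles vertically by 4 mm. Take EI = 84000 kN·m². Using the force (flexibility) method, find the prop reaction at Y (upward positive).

Release the roller at Y. Primary structure: cantilever fixed at X.
Downward deflection at the released point Y due to the loads:
  triangular load, peak 31 at the fixed end: w₀L⁴/(30EI) = 21427/EI
  clockwise couple 83 at a = 10.8: M₀a(2L − a)/(2EI) = 5916/EI
  point load 112.75 at a = 9.6: Pa²(3L − a)/(6EI) = 45721/EI
  δ_0 = 73064/EI
Tip deflection under a unit load at Y: L³/(3EI) = 576/EI.
With EI = 84000 kN·m²: δ_0 = 0.86981 m and δ_{YY} = 0.006857 m/kN.
Compatibility — the beam at Y must follow the support down by 0.004 m: δ_0 − R_Y·δ_{YY} = 0.004, so R_Y = (0.86981 − 0.004)/0.006857 = 126.3 kN.

R_Y = 126.3 kN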